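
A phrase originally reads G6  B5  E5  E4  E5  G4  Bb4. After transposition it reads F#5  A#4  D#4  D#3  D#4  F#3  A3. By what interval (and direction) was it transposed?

down a minor ninth

From G6 to F#5 is 9 letter names — a ninth of some quality.
F#5 to G6 is 13 semitones, which makes it a minor ninth; the second version is lower, so the direction is down.
Checking another pair — Bb4 → A3 — gives the same interval.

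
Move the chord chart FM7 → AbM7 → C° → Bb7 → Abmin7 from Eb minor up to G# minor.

A#M7 C#M7 E#° D#7 C#min7

Eb minor up to G# minor is an augmented third; each chord root moves by that interval while the quality stays the same.
FM7: root F up an augmented third → A#, giving A#M7.
AbM7: root Ab up an augmented third → C#, giving C#M7.
C°: root C up an augmented third → E#, giving E#°.
Bb7: root Bb up an augmented third → D#, giving D#7.
Abmin7: root Ab up an augmented third → C#, giving C#min7.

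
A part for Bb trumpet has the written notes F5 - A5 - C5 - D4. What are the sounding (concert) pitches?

Eb5 G5 Bb4 C4

The Bb trumpet sounds a major second below written, so transpose each written note down a major second.
F5 -> Eb5
A5 -> G5
C5 -> Bb4
D4 -> C4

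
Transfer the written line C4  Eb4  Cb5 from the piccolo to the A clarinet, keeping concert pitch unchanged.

Eb5 Gb5 Ebb6

First find concert pitch: the piccolo sounds a perfect octave above written, so C4 Eb4 Cb5 sounds C5 Eb5 Cb6.
Then write for A clarinet: it sounds a minor third below written, so the part must be a minor third above concert.
C5 → Eb5
Eb5 → Gb5
Cb6 → Ebb6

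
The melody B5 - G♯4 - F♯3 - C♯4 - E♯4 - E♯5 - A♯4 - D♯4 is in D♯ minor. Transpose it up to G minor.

Eb6 C5 Bb3 F4 A4 A5 D5 G4

From D♯ up to G is a diminished fourth; apply that to each pitch.
B5 gives Eb6
G#4 gives C5
F#3 gives Bb3
C#4 gives F4
E#4 gives A4
E#5 gives A5
A#4 gives D5
D#4 gives G4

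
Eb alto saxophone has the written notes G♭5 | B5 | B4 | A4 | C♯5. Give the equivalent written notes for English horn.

Fb5 A5 A4 G4 B4

First find concert pitch: the Eb alto saxophone sounds a major sixth below written, so G♭5 B5 B4 A4 C♯5 sounds Bbb4 D5 D4 C4 E4.
Then write for English horn: it sounds a perfect fifth below written, so the part must be a perfect fifth above concert.
Bbb4 → Fb5
D5 → A5
D4 → A4
C4 → G4
E4 → B4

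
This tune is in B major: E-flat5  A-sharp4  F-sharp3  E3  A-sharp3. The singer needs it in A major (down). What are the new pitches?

Db5 G#4 E3 D3 G#3

B major to A major down is a major second, so every note moves down by that interval.
Eb5 gives Db5
A#4 gives G#4
F#3 gives E3
E3 gives D3
A#3 gives G#3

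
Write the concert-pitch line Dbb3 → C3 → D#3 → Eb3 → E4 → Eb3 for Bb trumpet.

The Bb trumpet sounds a major second below written, so the written part must be a major second above concert — transpose each note up.
Dbb3 gives Ebb3
C3 gives D3
D#3 gives E#3
Eb3 gives F3
E4 gives F#4
Eb3 gives F3

Ebb3 D3 E#3 F3 F#4 F3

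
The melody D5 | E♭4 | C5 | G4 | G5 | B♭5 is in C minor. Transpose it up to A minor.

C minor to A minor up is a major sixth, so every note moves up by that interval.
D5 -> B5
Eb4 -> C5
C5 -> A5
G4 -> E5
G5 -> E6
Bb5 -> G6

B5 C5 A5 E5 E6 G6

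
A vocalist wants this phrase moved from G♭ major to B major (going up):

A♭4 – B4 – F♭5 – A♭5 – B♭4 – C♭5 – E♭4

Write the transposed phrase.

From G♭ up to B is an augmented third; apply that to each pitch.
Ab4 becomes C#5
B4 becomes D##5
Fb5 becomes A5
Ab5 becomes C#6
Bb4 becomes D#5
Cb5 becomes E5
Eb4 becomes G#4

C#5 D##5 A5 C#6 D#5 E5 G#4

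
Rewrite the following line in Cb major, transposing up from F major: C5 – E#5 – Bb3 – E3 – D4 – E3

From F up to Cb is a diminished fifth; apply that to each pitch.
C5 -> Gb5
E#5 -> B5
Bb3 -> Fb4
E3 -> Bb3
D4 -> Ab4
E3 -> Bb3

Gb5 B5 Fb4 Bb3 Ab4 Bb3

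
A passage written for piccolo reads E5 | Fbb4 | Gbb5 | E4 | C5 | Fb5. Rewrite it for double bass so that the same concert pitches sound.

E7 Fbb6 Gbb7 E6 C7 Fb7

First find concert pitch: the piccolo sounds a perfect octave above written, so E5 Fbb4 Gbb5 E4 C5 Fb5 sounds E6 Fbb5 Gbb6 E5 C6 Fb6.
Then write for double bass: it sounds a perfect octave below written, so the part must be a perfect octave above concert.
E6 → E7
Fbb5 → Fbb6
Gbb6 → Gbb7
E5 → E6
C6 → C7
Fb6 → Fb7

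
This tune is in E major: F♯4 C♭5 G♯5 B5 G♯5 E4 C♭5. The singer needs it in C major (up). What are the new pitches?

D5 Abb5 E6 G6 E6 C5 Abb5

From E up to C is a minor sixth; apply that to each pitch.
F#4 to D5
Cb5 to Abb5
G#5 to E6
B5 to G6
G#5 to E6
E4 to C5
Cb5 to Abb5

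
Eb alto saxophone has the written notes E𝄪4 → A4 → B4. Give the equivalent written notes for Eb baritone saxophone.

E##5 A5 B5

First find concert pitch: the Eb alto saxophone sounds a major sixth below written, so E𝄪4 A4 B4 sounds G##3 C4 D4.
Then write for Eb baritone saxophone: it sounds a major thirteenth below written, so the part must be a major thirteenth above concert.
G##3 → E##5
C4 → A5
D4 → B5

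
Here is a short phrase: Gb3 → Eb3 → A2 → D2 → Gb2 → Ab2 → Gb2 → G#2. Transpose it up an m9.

Abb4 Fb4 Bb3 Eb3 Abb3 Bbb3 Abb3 A3

A minor ninth up from Gb3 gives Abb4.
Eb3: a ninth up reaches F, and 13 semitones makes it Fb4.
A2 up a minor ninth is Bb3.
D2 up a minor ninth is Eb3.
Gb2 up a minor ninth is Abb3.
Ab2 up a minor ninth is Bbb3.
Gb2 up a minor ninth is Abb3.
A minor ninth up from G#2 gives A3.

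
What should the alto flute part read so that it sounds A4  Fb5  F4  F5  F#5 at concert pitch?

D5 Bbb5 Bb4 Bb5 B5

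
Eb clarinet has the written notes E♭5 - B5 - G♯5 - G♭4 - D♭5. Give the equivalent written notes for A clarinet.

Bbb5 F6 D6 Dbb5 Abb5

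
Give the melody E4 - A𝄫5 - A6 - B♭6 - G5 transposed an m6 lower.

E4 becomes G#3
Abb5 becomes Cb5
A6 becomes C#6
Bb6 becomes D6
G5 becomes B4

G#3 Cb5 C#6 D6 B4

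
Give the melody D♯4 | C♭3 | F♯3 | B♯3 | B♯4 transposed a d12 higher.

A diminished twelfth up from D#4 gives A5.
Cb3: a twelfth up reaches G, and 18 semitones makes it Gbb4.
A diminished twelfth up from F#3 gives C5.
A diminished twelfth up from B#3 gives F#5.
A diminished twelfth up from B#4 gives F#6.

A5 Gbb4 C5 F#5 F#6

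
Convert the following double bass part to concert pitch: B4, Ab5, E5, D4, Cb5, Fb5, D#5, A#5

B3 Ab4 E4 D3 Cb4 Fb4 D#4 A#4

The double bass sounds a perfect octave below written, so transpose each written note down a perfect octave.
B4 → B3
Ab5 → Ab4
E5 → E4
D4 → D3
Cb5 → Cb4
Fb5 → Fb4
D#5 → D#4
A#5 → A#4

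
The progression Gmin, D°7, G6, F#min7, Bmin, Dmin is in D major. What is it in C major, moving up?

D major up to C major is a minor seventh; each chord root moves by that interval while the quality stays the same.
Gmin: root G up a minor seventh → F, giving Fmin.
D°7: root D up a minor seventh → C, giving C°7.
G6: root G up a minor seventh → F, giving F6.
F#min7: root F# up a minor seventh → E, giving Emin7.
Bmin: root B up a minor seventh → A, giving Amin.
Dmin: root D up a minor seventh → C, giving Cmin.

Fmin C°7 F6 Emin7 Amin Cmin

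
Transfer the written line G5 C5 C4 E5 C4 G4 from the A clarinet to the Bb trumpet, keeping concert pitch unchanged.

F#5 B4 B3 D#5 B3 F#4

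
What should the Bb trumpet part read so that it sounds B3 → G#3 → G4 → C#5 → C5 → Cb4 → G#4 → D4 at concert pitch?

The Bb trumpet sounds a major second below written, so the written part must be a major second above concert — transpose each note up.
B3 to C#4
G#3 to A#3
G4 to A4
C#5 to D#5
C5 to D5
Cb4 to Db4
G#4 to A#4
D4 to E4

C#4 A#3 A4 D#5 D5 Db4 A#4 E4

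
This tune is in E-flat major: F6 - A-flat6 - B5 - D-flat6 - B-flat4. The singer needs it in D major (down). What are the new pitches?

E6 G6 A#5 C6 A4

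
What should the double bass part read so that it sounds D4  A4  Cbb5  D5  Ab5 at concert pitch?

The double bass sounds a perfect octave below written, so the written part must be a perfect octave above concert — transpose each note up.
D4 gives D5
A4 gives A5
Cbb5 gives Cbb6
D5 gives D6
Ab5 gives Ab6

D5 A5 Cbb6 D6 Ab6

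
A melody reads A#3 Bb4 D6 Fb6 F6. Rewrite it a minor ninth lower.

A#3 → G##2
Bb4 → A3
D6 → C#5
Fb6 → Eb5
F6 → E5

G##2 A3 C#5 Eb5 E5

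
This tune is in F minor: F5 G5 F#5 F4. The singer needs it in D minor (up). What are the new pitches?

F minor to D minor up is a major sixth, so every note moves up by that interval.
F5 to D6
G5 to E6
F#5 to D#6
F4 to D5

D6 E6 D#6 D5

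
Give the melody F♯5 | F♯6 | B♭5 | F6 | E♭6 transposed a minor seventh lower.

A minor seventh down from F#5 gives G#4.
F#6 down a minor seventh is G#5.
A minor seventh down from Bb5 gives C5.
A minor seventh down from F6 gives G5.
A minor seventh down from Eb6 gives F5.

G#4 G#5 C5 G5 F5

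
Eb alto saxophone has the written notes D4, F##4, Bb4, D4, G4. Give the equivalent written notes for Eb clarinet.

D3 F##3 Bb3 D3 G3

First find concert pitch: the Eb alto saxophone sounds a major sixth below written, so D4 F##4 Bb4 D4 G4 sounds F3 A#3 Db4 F3 Bb3.
Then write for Eb clarinet: it sounds a minor third above written, so the part must be a minor third below concert.
F3 → D3
A#3 → F##3
Db4 → Bb3
F3 → D3
Bb3 → G3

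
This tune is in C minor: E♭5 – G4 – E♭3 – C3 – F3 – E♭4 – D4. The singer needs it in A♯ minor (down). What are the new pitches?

From C down to A♯ is a diminished third; apply that to each pitch.
Eb5 becomes C#5
G4 becomes E#4
Eb3 becomes C#3
C3 becomes A#2
F3 becomes D#3
Eb4 becomes C#4
D4 becomes B#3

C#5 E#4 C#3 A#2 D#3 C#4 B#3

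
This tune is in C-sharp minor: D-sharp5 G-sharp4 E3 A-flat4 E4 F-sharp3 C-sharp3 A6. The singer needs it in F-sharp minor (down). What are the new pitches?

G#4 C#4 A2 Db4 A3 B2 F#2 D6

From C-sharp down to F-sharp is a perfect fifth; apply that to each pitch.
D#5 becomes G#4
G#4 becomes C#4
E3 becomes A2
Ab4 becomes Db4
E4 becomes A3
F#3 becomes B2
C#3 becomes F#2
A6 becomes D6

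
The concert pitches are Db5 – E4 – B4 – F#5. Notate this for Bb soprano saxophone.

Written C4 sounds as Bb3 on the Bb soprano saxophone, so concert pitches are written a major second up.
Db5 -> Eb5
E4 -> F#4
B4 -> C#5
F#5 -> G#5

Eb5 F#4 C#5 G#5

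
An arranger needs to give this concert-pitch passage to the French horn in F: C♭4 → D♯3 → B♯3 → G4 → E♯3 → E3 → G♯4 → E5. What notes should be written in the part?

Gb4 A#3 F##4 D5 B#3 B3 D#5 B5

The French horn in F sounds a perfect fifth below written, so the written part must be a perfect fifth above concert — transpose each note up.
Cb4 becomes Gb4
D#3 becomes A#3
B#3 becomes F##4
G4 becomes D5
E#3 becomes B#3
E3 becomes B3
G#4 becomes D#5
E5 becomes B5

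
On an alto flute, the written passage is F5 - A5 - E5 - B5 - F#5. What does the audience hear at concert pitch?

Written C4 on the alto flute sounds as G3, a perfect fourth lower; apply that shift to every note.
F5 to C5
A5 to E5
E5 to B4
B5 to F#5
F#5 to C#5

C5 E5 B4 F#5 C#5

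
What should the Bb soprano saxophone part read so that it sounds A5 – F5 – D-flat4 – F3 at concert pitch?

Written C4 sounds as Bb3 on the Bb soprano saxophone, so concert pitches are written a major second up.
A5 → B5
F5 → G5
Db4 → Eb4
F3 → G3

B5 G5 Eb4 G3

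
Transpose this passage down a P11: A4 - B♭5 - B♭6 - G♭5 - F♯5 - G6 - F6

E3 F4 F5 Db4 C#4 D5 C5

A4 down a perfect eleventh is E3.
Bb5 down a perfect eleventh is F4.
Bb6 down a perfect eleventh is F5.
Gb5 down a perfect eleventh is Db4.
F#5 down a perfect eleventh is C#4.
G6: an eleventh down reaches D, and 17 semitones makes it D5.
A perfect eleventh down from F6 gives C5.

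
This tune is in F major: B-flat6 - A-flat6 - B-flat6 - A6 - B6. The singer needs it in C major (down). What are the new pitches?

F6 Eb6 F6 E6 F#6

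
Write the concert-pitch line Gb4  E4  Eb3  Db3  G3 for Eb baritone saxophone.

Eb6 C#6 C5 Bb4 E5

Written C4 sounds as Eb2 on the Eb baritone saxophone, so concert pitches are written a major thirteenth up.
Gb4 -> Eb6
E4 -> C#6
Eb3 -> C5
Db3 -> Bb4
G3 -> E5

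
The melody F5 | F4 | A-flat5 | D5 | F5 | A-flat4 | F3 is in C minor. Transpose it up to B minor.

C minor to B minor up is a major seventh, so every note moves up by that interval.
F5 gives E6
F4 gives E5
Ab5 gives G6
D5 gives C#6
F5 gives E6
Ab4 gives G5
F3 gives E4

E6 E5 G6 C#6 E6 G5 E4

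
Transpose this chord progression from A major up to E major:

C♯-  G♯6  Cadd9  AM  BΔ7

G#- D#6 Gadd9 EM F#Δ7

A major up to E major is a perfect fifth; each chord root moves by that interval while the quality stays the same.
C♯-: root C♯ up a perfect fifth → G#, giving G#-.
G♯6: root G♯ up a perfect fifth → D#, giving D#6.
Cadd9: root C up a perfect fifth → G, giving Gadd9.
AM: root A up a perfect fifth → E, giving EM.
BΔ7: root B up a perfect fifth → F#, giving F#Δ7.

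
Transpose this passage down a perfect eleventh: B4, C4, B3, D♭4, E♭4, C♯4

F#3 G2 F#2 Ab2 Bb2 G#2

B4 down a perfect eleventh is F#3.
A perfect eleventh down from C4 gives G2.
B3: an eleventh down reaches F, and 17 semitones makes it F#2.
A perfect eleventh down from Db4 gives Ab2.
A perfect eleventh down from Eb4 gives Bb2.
C#4 down a perfect eleventh is G#2.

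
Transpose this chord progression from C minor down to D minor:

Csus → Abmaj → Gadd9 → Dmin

Dsus Bbmaj Aadd9 Emin

C minor down to D minor is a minor seventh; each chord root moves by that interval while the quality stays the same.
Csus: root C down a minor seventh → D, giving Dsus.
Abmaj: root Ab down a minor seventh → Bb, giving Bbmaj.
Gadd9: root G down a minor seventh → A, giving Aadd9.
Dmin: root D down a minor seventh → E, giving Emin.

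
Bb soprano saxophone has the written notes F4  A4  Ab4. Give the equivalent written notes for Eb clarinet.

C4 E4 Eb4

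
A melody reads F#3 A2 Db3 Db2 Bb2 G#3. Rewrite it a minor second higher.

F#3: a second up reaches G, and 1 semitone makes it G3.
A2 up a minor second is Bb2.
A minor second up from Db3 gives Ebb3.
Db2 up a minor second is Ebb2.
Bb2 up a minor second is Cb3.
G#3: a second up reaches A, and 1 semitone makes it A3.

G3 Bb2 Ebb3 Ebb2 Cb3 A3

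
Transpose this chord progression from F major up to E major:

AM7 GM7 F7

G#M7 F#M7 E7

F major up to E major is a major seventh; each chord root moves by that interval while the quality stays the same.
AM7: root A up a major seventh → G#, giving G#M7.
GM7: root G up a major seventh → F#, giving F#M7.
F7: root F up a major seventh → E, giving E7.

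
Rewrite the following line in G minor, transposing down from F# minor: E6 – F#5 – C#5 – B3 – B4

F5 G4 D4 C3 C4

F# minor to G minor down is a major seventh, so every note moves down by that interval.
E6 becomes F5
F#5 becomes G4
C#5 becomes D4
B3 becomes C3
B4 becomes C4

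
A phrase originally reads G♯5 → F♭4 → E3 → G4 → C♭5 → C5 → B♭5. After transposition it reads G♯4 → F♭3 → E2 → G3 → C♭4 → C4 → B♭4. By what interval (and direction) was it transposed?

down a perfect octave

Take the first pair: G#5 → G#4. G to G spans 8 letter names, so the interval is some kind of octave.
G#4 to G#5 is 12 semitones, which makes it a perfect octave; the second version is lower, so the direction is down.
Checking another pair — Bb5 → Bb4 — gives the same interval.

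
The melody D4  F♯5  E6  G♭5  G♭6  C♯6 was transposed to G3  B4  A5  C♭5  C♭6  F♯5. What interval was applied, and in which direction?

Take the first pair: D4 → G3. D to G spans 5 letter names, so the interval is some kind of fifth.
G3 to D4 is 7 semitones, which makes it a perfect fifth; the second version is lower, so the direction is down.
Checking another pair — C#6 → F#5 — gives the same interval.

down a perfect fifth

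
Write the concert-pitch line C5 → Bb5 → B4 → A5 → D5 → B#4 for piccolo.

C4 Bb4 B3 A4 D4 B#3

The piccolo sounds a perfect octave above written, so the written part must be a perfect octave below concert — transpose each note down.
C5 -> C4
Bb5 -> Bb4
B4 -> B3
A5 -> A4
D5 -> D4
B#4 -> B#3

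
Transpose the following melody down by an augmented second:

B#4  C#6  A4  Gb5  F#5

B#4 -> A4
C#6 -> Bb5
A4 -> Gb4
Gb5 -> Fbb5
F#5 -> Eb5

A4 Bb5 Gb4 Fbb5 Eb5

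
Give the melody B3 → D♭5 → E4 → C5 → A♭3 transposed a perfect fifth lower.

A perfect fifth down from B3 gives E3.
A perfect fifth down from Db5 gives Gb4.
E4: a fifth down reaches A, and 7 semitones makes it A3.
A perfect fifth down from C5 gives F4.
Ab3: a fifth down reaches D, and 7 semitones makes it Db3.

E3 Gb4 A3 F4 Db3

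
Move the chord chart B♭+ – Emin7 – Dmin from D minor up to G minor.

Eb+ Amin7 Gmin

D minor up to G minor is a perfect fourth; each chord root moves by that interval while the quality stays the same.
B♭+: root B♭ up a perfect fourth → Eb, giving Eb+.
Emin7: root E up a perfect fourth → A, giving Amin7.
Dmin: root D up a perfect fourth → G, giving Gmin.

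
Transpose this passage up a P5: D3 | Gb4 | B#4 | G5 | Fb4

A3 Db5 F##5 D6 Cb5

D3 becomes A3
Gb4 becomes Db5
B#4 becomes F##5
G5 becomes D6
Fb4 becomes Cb5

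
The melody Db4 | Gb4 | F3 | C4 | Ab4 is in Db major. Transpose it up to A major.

A4 D5 C#4 G#4 E5

Db major to A major up is an augmented fifth, so every note moves up by that interval.
Db4 -> A4
Gb4 -> D5
F3 -> C#4
C4 -> G#4
Ab4 -> E5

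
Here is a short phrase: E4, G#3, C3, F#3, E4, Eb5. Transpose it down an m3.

C#4 E#3 A2 D#3 C#4 C5

E4 gives C#4
G#3 gives E#3
C3 gives A2
F#3 gives D#3
E4 gives C#4
Eb5 gives C5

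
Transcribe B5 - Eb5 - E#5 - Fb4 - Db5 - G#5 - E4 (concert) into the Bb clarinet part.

Written C4 sounds as Bb3 on the Bb clarinet, so concert pitches are written a major second up.
B5 becomes C#6
Eb5 becomes F5
E#5 becomes F##5
Fb4 becomes Gb4
Db5 becomes Eb5
G#5 becomes A#5
E4 becomes F#4

C#6 F5 F##5 Gb4 Eb5 A#5 F#4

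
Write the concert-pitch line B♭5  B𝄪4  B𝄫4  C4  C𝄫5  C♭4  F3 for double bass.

Bb6 B##5 Bbb5 C5 Cbb6 Cb5 F4

Written C4 sounds as C3 on the double bass, so concert pitches are written a perfect octave up.
Bb5 → Bb6
B##4 → B##5
Bbb4 → Bbb5
C4 → C5
Cbb5 → Cbb6
Cb4 → Cb5
F3 → F4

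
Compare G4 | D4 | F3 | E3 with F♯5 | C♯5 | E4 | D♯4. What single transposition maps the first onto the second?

up a major seventh

From G4 to F#5 is 7 letter names — a seventh of some quality.
G4 to F#5 is 11 semitones, which makes it a major seventh; the second version is higher, so the direction is up.
Checking another pair — E3 → D#4 — gives the same interval.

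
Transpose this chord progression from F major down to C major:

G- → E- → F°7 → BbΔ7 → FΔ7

D- B- C°7 FΔ7 CΔ7

F major down to C major is a perfect fourth; each chord root moves by that interval while the quality stays the same.
G-: root G down a perfect fourth → D, giving D-.
E-: root E down a perfect fourth → B, giving B-.
F°7: root F down a perfect fourth → C, giving C°7.
BbΔ7: root Bb down a perfect fourth → F, giving FΔ7.
FΔ7: root F down a perfect fourth → C, giving CΔ7.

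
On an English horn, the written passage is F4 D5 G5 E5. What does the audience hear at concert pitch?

Bb3 G4 C5 A4

The English horn sounds a perfect fifth below written, so transpose each written note down a perfect fifth.
F4 → Bb3
D5 → G4
G5 → C5
E5 → A4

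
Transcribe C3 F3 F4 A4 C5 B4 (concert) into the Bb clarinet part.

D3 G3 G4 B4 D5 C#5

Written C4 sounds as Bb3 on the Bb clarinet, so concert pitches are written a major second up.
C3 -> D3
F3 -> G3
F4 -> G4
A4 -> B4
C5 -> D5
B4 -> C#5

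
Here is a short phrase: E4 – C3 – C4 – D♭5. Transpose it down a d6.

G##3 E#2 E#3 F#4

E4 becomes G##3
C3 becomes E#2
C4 becomes E#3
Db5 becomes F#4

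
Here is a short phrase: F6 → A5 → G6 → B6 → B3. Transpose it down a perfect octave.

F5 A4 G5 B5 B2

F6: an octave down reaches F, and 12 semitones makes it F5.
A5 down a perfect octave is A4.
G6 down a perfect octave is G5.
B6 down a perfect octave is B5.
B3 down a perfect octave is B2.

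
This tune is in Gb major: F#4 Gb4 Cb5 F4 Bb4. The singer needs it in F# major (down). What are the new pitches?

From Gb down to F# is a diminished second; apply that to each pitch.
F#4 -> E##4
Gb4 -> F#4
Cb5 -> B4
F4 -> E#4
Bb4 -> A#4

E##4 F#4 B4 E#4 A#4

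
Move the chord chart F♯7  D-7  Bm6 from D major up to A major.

C#7 A-7 F#m6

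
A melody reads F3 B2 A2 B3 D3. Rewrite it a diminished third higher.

Abb3 Db3 Cb3 Db4 Fb3

F3 to Abb3
B2 to Db3
A2 to Cb3
B3 to Db4
D3 to Fb3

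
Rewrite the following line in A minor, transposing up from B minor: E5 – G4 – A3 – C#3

D6 F5 G4 B3

From B up to A is a minor seventh; apply that to each pitch.
E5 → D6
G4 → F5
A3 → G4
C#3 → B3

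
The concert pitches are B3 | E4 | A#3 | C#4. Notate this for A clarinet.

D4 G4 C#4 E4

Written C4 sounds as A3 on the A clarinet, so concert pitches are written a minor third up.
B3 gives D4
E4 gives G4
A#3 gives C#4
C#4 gives E4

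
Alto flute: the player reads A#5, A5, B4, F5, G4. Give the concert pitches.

E#5 E5 F#4 C5 D4

Written C4 on the alto flute sounds as G3, a perfect fourth lower; apply that shift to every note.
A#5 gives E#5
A5 gives E5
B4 gives F#4
F5 gives C5
G4 gives D4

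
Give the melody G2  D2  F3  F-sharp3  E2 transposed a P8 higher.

G2 up a perfect octave is G3.
D2: an octave up reaches D, and 12 semitones makes it D3.
F3: an octave up reaches F, and 12 semitones makes it F4.
F#3 up a perfect octave is F#4.
E2: an octave up reaches E, and 12 semitones makes it E3.

G3 D3 F4 F#4 E3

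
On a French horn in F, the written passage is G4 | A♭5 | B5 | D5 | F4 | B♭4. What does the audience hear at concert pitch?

C4 Db5 E5 G4 Bb3 Eb4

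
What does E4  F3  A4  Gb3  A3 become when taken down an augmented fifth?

Ab3 Bbb2 Db4 Cbb3 Db3

An augmented fifth down from E4 gives Ab3.
F3 down an augmented fifth is Bbb2.
An augmented fifth down from A4 gives Db4.
An augmented fifth down from Gb3 gives Cbb3.
A3: a fifth down reaches D, and 8 semitones makes it Db3.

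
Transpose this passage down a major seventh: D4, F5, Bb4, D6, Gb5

Eb3 Gb4 Cb4 Eb5 Abb4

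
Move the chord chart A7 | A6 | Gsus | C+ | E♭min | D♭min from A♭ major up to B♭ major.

B7 B6 Asus D+ Fmin Ebmin

A♭ major up to B♭ major is a major second; each chord root moves by that interval while the quality stays the same.
A7: root A up a major second → B, giving B7.
A6: root A up a major second → B, giving B6.
Gsus: root G up a major second → A, giving Asus.
C+: root C up a major second → D, giving D+.
E♭min: root E♭ up a major second → F, giving Fmin.
D♭min: root D♭ up a major second → Eb, giving Ebmin.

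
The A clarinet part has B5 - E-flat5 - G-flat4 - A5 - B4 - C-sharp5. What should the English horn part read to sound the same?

First find concert pitch: the A clarinet sounds a minor third below written, so B5 E-flat5 G-flat4 A5 B4 C-sharp5 sounds G#5 C5 Eb4 F#5 G#4 A#4.
Then write for English horn: it sounds a perfect fifth below written, so the part must be a perfect fifth above concert.
G#5 → D#6
C5 → G5
Eb4 → Bb4
F#5 → C#6
G#4 → D#5
A#4 → E#5

D#6 G5 Bb4 C#6 D#5 E#5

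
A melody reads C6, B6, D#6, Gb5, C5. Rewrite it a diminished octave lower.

C#5 B#5 D##5 G4 C#4

C6 → C#5
B6 → B#5
D#6 → D##5
Gb5 → G4
C5 → C#4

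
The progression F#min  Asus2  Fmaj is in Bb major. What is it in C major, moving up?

G#min Bsus2 Gmaj

Bb major up to C major is a major second; each chord root moves by that interval while the quality stays the same.
F#min: root F# up a major second → G#, giving G#min.
Asus2: root A up a major second → B, giving Bsus2.
Fmaj: root F up a major second → G, giving Gmaj.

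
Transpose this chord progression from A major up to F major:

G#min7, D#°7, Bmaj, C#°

A major up to F major is a minor sixth; each chord root moves by that interval while the quality stays the same.
G#min7: root G# up a minor sixth → E, giving Emin7.
D#°7: root D# up a minor sixth → B, giving B°7.
Bmaj: root B up a minor sixth → G, giving Gmaj.
C#°: root C# up a minor sixth → A, giving A°.

Emin7 B°7 Gmaj A°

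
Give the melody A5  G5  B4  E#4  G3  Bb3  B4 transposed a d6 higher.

Fb6 Ebb6 Gb5 C5 Ebb4 Gbb4 Gb5

A5 becomes Fb6
G5 becomes Ebb6
B4 becomes Gb5
E#4 becomes C5
G3 becomes Ebb4
Bb3 becomes Gbb4
B4 becomes Gb5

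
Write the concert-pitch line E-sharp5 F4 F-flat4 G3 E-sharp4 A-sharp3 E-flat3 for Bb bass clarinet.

Written C4 sounds as Bb2 on the Bb bass clarinet, so concert pitches are written a major ninth up.
E#5 → F##6
F4 → G5
Fb4 → Gb5
G3 → A4
E#4 → F##5
A#3 → B#4
Eb3 → F4

F##6 G5 Gb5 A4 F##5 B#4 F4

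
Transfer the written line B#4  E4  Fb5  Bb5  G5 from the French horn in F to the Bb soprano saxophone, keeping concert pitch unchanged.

F##4 B3 Cb5 F5 D5

First find concert pitch: the French horn in F sounds a perfect fifth below written, so B#4 E4 Fb5 Bb5 G5 sounds E#4 A3 Bbb4 Eb5 C5.
Then write for Bb soprano saxophone: it sounds a major second below written, so the part must be a major second above concert.
E#4 → F##4
A3 → B3
Bbb4 → Cb5
Eb5 → F5
C5 → D5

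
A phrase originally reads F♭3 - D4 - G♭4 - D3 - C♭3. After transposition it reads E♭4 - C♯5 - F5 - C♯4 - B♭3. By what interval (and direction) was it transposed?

up a major seventh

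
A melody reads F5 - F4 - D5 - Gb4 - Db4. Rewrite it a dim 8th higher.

F5 up a diminished octave is Fb6.
F4: an octave up reaches F, and 11 semitones makes it Fb5.
D5 up a diminished octave is Db6.
Gb4 up a diminished octave is Gbb5.
Db4 up a diminished octave is Dbb5.

Fb6 Fb5 Db6 Gbb5 Dbb5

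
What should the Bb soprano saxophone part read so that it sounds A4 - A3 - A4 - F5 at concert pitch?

B4 B3 B4 G5

Written C4 sounds as Bb3 on the Bb soprano saxophone, so concert pitches are written a major second up.
A4 -> B4
A3 -> B3
A4 -> B4
F5 -> G5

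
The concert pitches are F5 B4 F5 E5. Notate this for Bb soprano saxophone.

G5 C#5 G5 F#5

The Bb soprano saxophone sounds a major second below written, so the written part must be a major second above concert — transpose each note up.
F5 becomes G5
B4 becomes C#5
F5 becomes G5
E5 becomes F#5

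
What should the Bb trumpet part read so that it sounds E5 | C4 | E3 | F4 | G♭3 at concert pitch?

F#5 D4 F#3 G4 Ab3

Written C4 sounds as Bb3 on the Bb trumpet, so concert pitches are written a major second up.
E5 -> F#5
C4 -> D4
E3 -> F#3
F4 -> G4
Gb3 -> Ab3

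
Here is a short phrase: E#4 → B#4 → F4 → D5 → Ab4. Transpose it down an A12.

A2 E3 Bbb2 Gb3 Dbb3

E#4 becomes A2
B#4 becomes E3
F4 becomes Bbb2
D5 becomes Gb3
Ab4 becomes Dbb3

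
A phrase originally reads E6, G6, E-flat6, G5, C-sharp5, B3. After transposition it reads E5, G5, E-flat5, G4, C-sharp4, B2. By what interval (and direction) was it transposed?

down a perfect octave

From E6 to E5 is 8 letter names — an octave of some quality.
E5 to E6 is 12 semitones, which makes it a perfect octave; the second version is lower, so the direction is down.
Checking another pair — B3 → B2 — gives the same interval.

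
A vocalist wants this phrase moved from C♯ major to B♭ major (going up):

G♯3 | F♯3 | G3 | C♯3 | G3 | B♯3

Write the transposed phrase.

F4 Eb4 Fb4 Bb3 Fb4 A4

From C♯ up to B♭ is a diminished seventh; apply that to each pitch.
G#3 gives F4
F#3 gives Eb4
G3 gives Fb4
C#3 gives Bb3
G3 gives Fb4
B#3 gives A4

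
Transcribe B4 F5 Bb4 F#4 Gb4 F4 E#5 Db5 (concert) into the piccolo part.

The piccolo sounds a perfect octave above written, so the written part must be a perfect octave below concert — transpose each note down.
B4 gives B3
F5 gives F4
Bb4 gives Bb3
F#4 gives F#3
Gb4 gives Gb3
F4 gives F3
E#5 gives E#4
Db5 gives Db4

B3 F4 Bb3 F#3 Gb3 F3 E#4 Db4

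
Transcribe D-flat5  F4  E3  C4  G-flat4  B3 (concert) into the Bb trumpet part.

Eb5 G4 F#3 D4 Ab4 C#4

The Bb trumpet sounds a major second below written, so the written part must be a major second above concert — transpose each note up.
Db5 becomes Eb5
F4 becomes G4
E3 becomes F#3
C4 becomes D4
Gb4 becomes Ab4
B3 becomes C#4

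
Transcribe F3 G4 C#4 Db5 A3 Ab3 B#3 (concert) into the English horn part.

C4 D5 G#4 Ab5 E4 Eb4 F##4

The English horn sounds a perfect fifth below written, so the written part must be a perfect fifth above concert — transpose each note up.
F3 gives C4
G4 gives D5
C#4 gives G#4
Db5 gives Ab5
A3 gives E4
Ab3 gives Eb4
B#3 gives F##4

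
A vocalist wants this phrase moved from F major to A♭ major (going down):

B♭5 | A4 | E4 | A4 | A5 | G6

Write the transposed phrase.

Db5 C4 G3 C4 C5 Bb5

From F down to A♭ is a major sixth; apply that to each pitch.
Bb5 → Db5
A4 → C4
E4 → G3
A4 → C4
A5 → C5
G6 → Bb5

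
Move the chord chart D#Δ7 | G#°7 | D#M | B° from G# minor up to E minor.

BΔ7 E°7 BM G°

G# minor up to E minor is a minor sixth; each chord root moves by that interval while the quality stays the same.
D#Δ7: root D# up a minor sixth → B, giving BΔ7.
G#°7: root G# up a minor sixth → E, giving E°7.
D#M: root D# up a minor sixth → B, giving BM.
B°: root B up a minor sixth → G, giving G°.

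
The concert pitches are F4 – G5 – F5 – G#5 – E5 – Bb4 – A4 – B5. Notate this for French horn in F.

C5 D6 C6 D#6 B5 F5 E5 F#6

The French horn in F sounds a perfect fifth below written, so the written part must be a perfect fifth above concert — transpose each note up.
F4 becomes C5
G5 becomes D6
F5 becomes C6
G#5 becomes D#6
E5 becomes B5
Bb4 becomes F5
A4 becomes E5
B5 becomes F#6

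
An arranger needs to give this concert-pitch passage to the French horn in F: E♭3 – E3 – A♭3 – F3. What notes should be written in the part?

Written C4 sounds as F3 on the French horn in F, so concert pitches are written a perfect fifth up.
Eb3 → Bb3
E3 → B3
Ab3 → Eb4
F3 → C4

Bb3 B3 Eb4 C4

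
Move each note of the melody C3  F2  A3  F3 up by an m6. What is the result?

Ab3 Db3 F4 Db4

C3 becomes Ab3
F2 becomes Db3
A3 becomes F4
F3 becomes Db4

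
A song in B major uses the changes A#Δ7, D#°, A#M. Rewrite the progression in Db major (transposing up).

B major up to Db major is a diminished third; each chord root moves by that interval while the quality stays the same.
A#Δ7: root A# up a diminished third → C, giving CΔ7.
D#°: root D# up a diminished third → F, giving F°.
A#M: root A# up a diminished third → C, giving CM.

CΔ7 F° CM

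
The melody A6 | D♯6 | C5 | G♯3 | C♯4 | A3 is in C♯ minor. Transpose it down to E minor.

C6 F#5 Eb4 B2 E3 C3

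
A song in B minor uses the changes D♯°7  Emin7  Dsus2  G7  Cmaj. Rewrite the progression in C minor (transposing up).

B minor up to C minor is a minor second; each chord root moves by that interval while the quality stays the same.
D♯°7: root D♯ up a minor second → E, giving E°7.
Emin7: root E up a minor second → F, giving Fmin7.
Dsus2: root D up a minor second → Eb, giving Ebsus2.
G7: root G up a minor second → Ab, giving Ab7.
Cmaj: root C up a minor second → Db, giving Dbmaj.

E°7 Fmin7 Ebsus2 Ab7 Dbmaj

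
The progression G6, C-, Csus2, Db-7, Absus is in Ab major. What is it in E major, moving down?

Ab major down to E major is a diminished fourth; each chord root moves by that interval while the quality stays the same.
G6: root G down a diminished fourth → D#, giving D#6.
C-: root C down a diminished fourth → G#, giving G#-.
Csus2: root C down a diminished fourth → G#, giving G#sus2.
Db-7: root Db down a diminished fourth → A, giving A-7.
Absus: root Ab down a diminished fourth → E, giving Esus.

D#6 G#- G#sus2 A-7 Esus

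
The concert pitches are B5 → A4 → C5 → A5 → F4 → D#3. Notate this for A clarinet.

D6 C5 Eb5 C6 Ab4 F#3

Written C4 sounds as A3 on the A clarinet, so concert pitches are written a minor third up.
B5 gives D6
A4 gives C5
C5 gives Eb5
A5 gives C6
F4 gives Ab4
D#3 gives F#3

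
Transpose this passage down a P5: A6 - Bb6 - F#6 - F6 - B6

A perfect fifth down from A6 gives D6.
Bb6: a fifth down reaches E, and 7 semitones makes it Eb6.
F#6 down a perfect fifth is B5.
F6: a fifth down reaches B, and 7 semitones makes it Bb5.
A perfect fifth down from B6 gives E6.

D6 Eb6 B5 Bb5 E6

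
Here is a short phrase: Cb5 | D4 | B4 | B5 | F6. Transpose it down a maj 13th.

Ebb3 F2 D3 D4 Ab4

A major thirteenth down from Cb5 gives Ebb3.
D4 down a major thirteenth is F2.
B4: a thirteenth down reaches D, and 21 semitones makes it D3.
A major thirteenth down from B5 gives D4.
A major thirteenth down from F6 gives Ab4.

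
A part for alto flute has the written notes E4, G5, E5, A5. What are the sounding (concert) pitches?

B3 D5 B4 E5

Written C4 on the alto flute sounds as G3, a perfect fourth lower; apply that shift to every note.
E4 → B3
G5 → D5
E5 → B4
A5 → E5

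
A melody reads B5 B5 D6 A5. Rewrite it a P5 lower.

E5 E5 G5 D5

B5 -> E5
B5 -> E5
D6 -> G5
A5 -> D5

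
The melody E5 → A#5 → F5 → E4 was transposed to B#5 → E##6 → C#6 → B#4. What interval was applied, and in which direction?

Take the first pair: E5 → B#5. E to B spans 5 letter names, so the interval is some kind of fifth.
E5 to B#5 is 8 semitones, which makes it an augmented fifth; the second version is higher, so the direction is up.
Checking another pair — E4 → B#4 — gives the same interval.

up an augmented fifth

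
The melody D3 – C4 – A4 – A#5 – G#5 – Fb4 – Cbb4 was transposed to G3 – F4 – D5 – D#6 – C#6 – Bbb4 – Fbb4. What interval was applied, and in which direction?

up a perfect fourth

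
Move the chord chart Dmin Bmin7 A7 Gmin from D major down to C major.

D major down to C major is a major second; each chord root moves by that interval while the quality stays the same.
Dmin: root D down a major second → C, giving Cmin.
Bmin7: root B down a major second → A, giving Amin7.
A7: root A down a major second → G, giving G7.
Gmin: root G down a major second → F, giving Fmin.

Cmin Amin7 G7 Fmin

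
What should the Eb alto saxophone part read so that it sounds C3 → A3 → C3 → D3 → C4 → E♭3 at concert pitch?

A3 F#4 A3 B3 A4 C4

The Eb alto saxophone sounds a major sixth below written, so the written part must be a major sixth above concert — transpose each note up.
C3 to A3
A3 to F#4
C3 to A3
D3 to B3
C4 to A4
Eb3 to C4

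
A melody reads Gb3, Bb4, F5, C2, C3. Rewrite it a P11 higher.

Cb5 Eb6 Bb6 F3 F4

Gb3 to Cb5
Bb4 to Eb6
F5 to Bb6
C2 to F3
C3 to F4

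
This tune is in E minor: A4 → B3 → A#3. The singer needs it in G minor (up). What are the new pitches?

From E up to G is a minor third; apply that to each pitch.
A4 -> C5
B3 -> D4
A#3 -> C#4

C5 D4 C#4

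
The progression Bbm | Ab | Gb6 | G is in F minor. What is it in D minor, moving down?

Gm F Eb6 E

F minor down to D minor is a minor third; each chord root moves by that interval while the quality stays the same.
Bbm: root Bb down a minor third → G, giving Gm.
Ab: root Ab down a minor third → F, giving F.
Gb6: root Gb down a minor third → Eb, giving Eb6.
G: root G down a minor third → E, giving E.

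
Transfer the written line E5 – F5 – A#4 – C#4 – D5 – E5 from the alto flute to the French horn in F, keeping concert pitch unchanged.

F#5 G5 B#4 D#4 E5 F#5

First find concert pitch: the alto flute sounds a perfect fourth below written, so E5 F5 A#4 C#4 D5 E5 sounds B4 C5 E#4 G#3 A4 B4.
Then write for French horn in F: it sounds a perfect fifth below written, so the part must be a perfect fifth above concert.
B4 → F#5
C5 → G5
E#4 → B#4
G#3 → D#4
A4 → E5
B4 → F#5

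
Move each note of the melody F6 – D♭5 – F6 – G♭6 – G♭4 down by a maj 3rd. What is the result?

F6 becomes Db6
Db5 becomes Bbb4
F6 becomes Db6
Gb6 becomes Ebb6
Gb4 becomes Ebb4

Db6 Bbb4 Db6 Ebb6 Ebb4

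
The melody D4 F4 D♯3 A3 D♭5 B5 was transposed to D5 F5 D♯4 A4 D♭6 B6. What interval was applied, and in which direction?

From D4 to D5 is 8 letter names — an octave of some quality.
D4 to D5 is 12 semitones, which makes it a perfect octave; the second version is higher, so the direction is up.
Checking another pair — B5 → B6 — gives the same interval.

up a perfect octave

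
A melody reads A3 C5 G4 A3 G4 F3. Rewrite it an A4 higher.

A3 up an augmented fourth is D#4.
An augmented fourth up from C5 gives F#5.
G4: a fourth up reaches C, and 6 semitones makes it C#5.
A3: a fourth up reaches D, and 6 semitones makes it D#4.
G4 up an augmented fourth is C#5.
F3 up an augmented fourth is B3.

D#4 F#5 C#5 D#4 C#5 B3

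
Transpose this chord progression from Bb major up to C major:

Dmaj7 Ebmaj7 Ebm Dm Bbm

Emaj7 Fmaj7 Fm Em Cm

Bb major up to C major is a major second; each chord root moves by that interval while the quality stays the same.
Dmaj7: root D up a major second → E, giving Emaj7.
Ebmaj7: root Eb up a major second → F, giving Fmaj7.
Ebm: root Eb up a major second → F, giving Fm.
Dm: root D up a major second → E, giving Em.
Bbm: root Bb up a major second → C, giving Cm.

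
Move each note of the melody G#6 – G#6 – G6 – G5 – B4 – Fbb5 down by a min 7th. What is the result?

A#5 A#5 A5 A4 C#4 Gbb4

G#6 down a minor seventh is A#5.
A minor seventh down from G#6 gives A#5.
A minor seventh down from G6 gives A5.
G5 down a minor seventh is A4.
A minor seventh down from B4 gives C#4.
Fbb5 down a minor seventh is Gbb4.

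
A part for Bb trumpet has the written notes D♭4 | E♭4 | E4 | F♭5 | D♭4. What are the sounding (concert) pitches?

The Bb trumpet sounds a major second below written, so transpose each written note down a major second.
Db4 gives Cb4
Eb4 gives Db4
E4 gives D4
Fb5 gives Ebb5
Db4 gives Cb4

Cb4 Db4 D4 Ebb5 Cb4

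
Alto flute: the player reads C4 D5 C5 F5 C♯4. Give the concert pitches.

Written C4 on the alto flute sounds as G3, a perfect fourth lower; apply that shift to every note.
C4 gives G3
D5 gives A4
C5 gives G4
F5 gives C5
C#4 gives G#3

G3 A4 G4 C5 G#3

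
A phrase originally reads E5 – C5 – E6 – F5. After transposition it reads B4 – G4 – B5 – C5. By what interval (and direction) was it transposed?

From E5 to B4 is 4 letter names — a fourth of some quality.
B4 to E5 is 5 semitones, which makes it a perfect fourth; the second version is lower, so the direction is down.
Checking another pair — F5 → C5 — gives the same interval.

down a perfect fourth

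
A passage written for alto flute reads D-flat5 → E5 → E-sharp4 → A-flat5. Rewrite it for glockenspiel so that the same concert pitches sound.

First find concert pitch: the alto flute sounds a perfect fourth below written, so D-flat5 E5 E-sharp4 A-flat5 sounds Ab4 B4 B#3 Eb5.
Then write for glockenspiel: it sounds a perfect fifteenth above written, so the part must be a perfect fifteenth below concert.
Ab4 → Ab2
B4 → B2
B#3 → B#1
Eb5 → Eb3

Ab2 B2 B#1 Eb3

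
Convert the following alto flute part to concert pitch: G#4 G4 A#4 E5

D#4 D4 E#4 B4

Written C4 on the alto flute sounds as G3, a perfect fourth lower; apply that shift to every note.
G#4 becomes D#4
G4 becomes D4
A#4 becomes E#4
E5 becomes B4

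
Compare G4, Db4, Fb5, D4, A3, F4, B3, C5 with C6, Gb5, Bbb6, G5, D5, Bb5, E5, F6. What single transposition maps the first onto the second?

up a perfect eleventh

From G4 to C6 is 11 letter names — an eleventh of some quality.
G4 to C6 is 17 semitones, which makes it a perfect eleventh; the second version is higher, so the direction is up.
Checking another pair — C5 → F6 — gives the same interval.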